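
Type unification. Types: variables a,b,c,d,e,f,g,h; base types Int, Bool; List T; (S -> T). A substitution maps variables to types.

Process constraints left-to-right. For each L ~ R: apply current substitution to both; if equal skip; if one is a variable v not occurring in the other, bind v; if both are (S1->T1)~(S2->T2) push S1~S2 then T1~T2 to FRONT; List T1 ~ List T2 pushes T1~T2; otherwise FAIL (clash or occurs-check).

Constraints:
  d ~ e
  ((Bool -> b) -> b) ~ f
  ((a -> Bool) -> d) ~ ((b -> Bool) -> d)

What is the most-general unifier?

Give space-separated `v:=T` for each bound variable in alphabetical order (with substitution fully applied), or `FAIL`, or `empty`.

Answer: a:=b d:=e f:=((Bool -> b) -> b)

Derivation:
step 1: unify d ~ e  [subst: {-} | 2 pending]
  bind d := e
step 2: unify ((Bool -> b) -> b) ~ f  [subst: {d:=e} | 1 pending]
  bind f := ((Bool -> b) -> b)
step 3: unify ((a -> Bool) -> e) ~ ((b -> Bool) -> e)  [subst: {d:=e, f:=((Bool -> b) -> b)} | 0 pending]
  -> decompose arrow: push (a -> Bool)~(b -> Bool), e~e
step 4: unify (a -> Bool) ~ (b -> Bool)  [subst: {d:=e, f:=((Bool -> b) -> b)} | 1 pending]
  -> decompose arrow: push a~b, Bool~Bool
step 5: unify a ~ b  [subst: {d:=e, f:=((Bool -> b) -> b)} | 2 pending]
  bind a := b
step 6: unify Bool ~ Bool  [subst: {d:=e, f:=((Bool -> b) -> b), a:=b} | 1 pending]
  -> identical, skip
step 7: unify e ~ e  [subst: {d:=e, f:=((Bool -> b) -> b), a:=b} | 0 pending]
  -> identical, skip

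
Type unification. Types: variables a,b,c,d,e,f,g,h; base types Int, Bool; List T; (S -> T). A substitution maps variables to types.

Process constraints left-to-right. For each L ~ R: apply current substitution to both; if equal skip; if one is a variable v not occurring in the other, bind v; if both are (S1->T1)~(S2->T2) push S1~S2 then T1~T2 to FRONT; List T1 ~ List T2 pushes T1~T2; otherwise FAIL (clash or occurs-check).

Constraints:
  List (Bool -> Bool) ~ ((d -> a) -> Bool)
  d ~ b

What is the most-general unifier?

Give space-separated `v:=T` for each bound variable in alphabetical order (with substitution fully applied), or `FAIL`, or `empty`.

Answer: FAIL

Derivation:
step 1: unify List (Bool -> Bool) ~ ((d -> a) -> Bool)  [subst: {-} | 1 pending]
  clash: List (Bool -> Bool) vs ((d -> a) -> Bool)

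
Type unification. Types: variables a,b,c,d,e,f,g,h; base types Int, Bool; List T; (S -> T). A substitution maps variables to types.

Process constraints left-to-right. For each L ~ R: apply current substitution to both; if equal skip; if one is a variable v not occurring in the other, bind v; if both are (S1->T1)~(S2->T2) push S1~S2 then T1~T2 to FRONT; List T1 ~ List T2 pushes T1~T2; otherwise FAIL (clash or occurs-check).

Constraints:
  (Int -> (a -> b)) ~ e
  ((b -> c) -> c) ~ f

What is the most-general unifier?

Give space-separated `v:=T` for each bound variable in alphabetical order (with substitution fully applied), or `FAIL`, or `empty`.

Answer: e:=(Int -> (a -> b)) f:=((b -> c) -> c)

Derivation:
step 1: unify (Int -> (a -> b)) ~ e  [subst: {-} | 1 pending]
  bind e := (Int -> (a -> b))
step 2: unify ((b -> c) -> c) ~ f  [subst: {e:=(Int -> (a -> b))} | 0 pending]
  bind f := ((b -> c) -> c)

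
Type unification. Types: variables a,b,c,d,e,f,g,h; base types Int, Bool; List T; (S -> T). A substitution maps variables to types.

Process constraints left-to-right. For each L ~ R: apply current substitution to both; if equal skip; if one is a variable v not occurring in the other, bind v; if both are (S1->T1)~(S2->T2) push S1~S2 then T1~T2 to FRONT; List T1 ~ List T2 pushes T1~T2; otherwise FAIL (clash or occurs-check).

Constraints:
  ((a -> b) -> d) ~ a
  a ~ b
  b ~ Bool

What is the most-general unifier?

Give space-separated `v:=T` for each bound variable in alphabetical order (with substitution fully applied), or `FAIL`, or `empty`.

Answer: FAIL

Derivation:
step 1: unify ((a -> b) -> d) ~ a  [subst: {-} | 2 pending]
  occurs-check fail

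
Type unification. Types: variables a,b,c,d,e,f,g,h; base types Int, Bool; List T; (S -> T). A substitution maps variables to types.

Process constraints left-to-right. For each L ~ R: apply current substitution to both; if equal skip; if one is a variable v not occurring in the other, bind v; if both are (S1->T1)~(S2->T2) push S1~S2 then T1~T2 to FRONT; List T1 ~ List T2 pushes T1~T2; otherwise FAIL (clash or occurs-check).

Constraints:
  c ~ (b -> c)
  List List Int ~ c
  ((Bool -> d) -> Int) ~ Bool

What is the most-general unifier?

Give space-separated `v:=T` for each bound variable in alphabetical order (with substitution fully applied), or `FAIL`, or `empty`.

Answer: FAIL

Derivation:
step 1: unify c ~ (b -> c)  [subst: {-} | 2 pending]
  occurs-check fail: c in (b -> c)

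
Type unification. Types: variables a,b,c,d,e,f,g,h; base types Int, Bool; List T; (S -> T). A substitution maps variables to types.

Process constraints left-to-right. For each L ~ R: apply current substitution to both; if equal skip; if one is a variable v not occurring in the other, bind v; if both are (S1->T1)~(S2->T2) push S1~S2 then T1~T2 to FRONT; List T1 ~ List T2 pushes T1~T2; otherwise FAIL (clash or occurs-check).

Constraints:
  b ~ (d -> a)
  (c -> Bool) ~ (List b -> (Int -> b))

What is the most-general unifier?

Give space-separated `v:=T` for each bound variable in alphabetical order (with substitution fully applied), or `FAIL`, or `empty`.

Answer: FAIL

Derivation:
step 1: unify b ~ (d -> a)  [subst: {-} | 1 pending]
  bind b := (d -> a)
step 2: unify (c -> Bool) ~ (List (d -> a) -> (Int -> (d -> a)))  [subst: {b:=(d -> a)} | 0 pending]
  -> decompose arrow: push c~List (d -> a), Bool~(Int -> (d -> a))
step 3: unify c ~ List (d -> a)  [subst: {b:=(d -> a)} | 1 pending]
  bind c := List (d -> a)
step 4: unify Bool ~ (Int -> (d -> a))  [subst: {b:=(d -> a), c:=List (d -> a)} | 0 pending]
  clash: Bool vs (Int -> (d -> a))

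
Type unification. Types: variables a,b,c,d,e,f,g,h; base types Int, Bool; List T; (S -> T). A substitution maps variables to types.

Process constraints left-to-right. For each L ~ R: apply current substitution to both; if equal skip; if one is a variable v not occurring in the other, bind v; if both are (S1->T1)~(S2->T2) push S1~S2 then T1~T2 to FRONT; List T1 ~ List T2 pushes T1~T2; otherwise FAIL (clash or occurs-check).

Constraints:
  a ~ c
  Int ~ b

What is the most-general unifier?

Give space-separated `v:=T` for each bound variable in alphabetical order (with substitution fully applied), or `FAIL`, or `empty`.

step 1: unify a ~ c  [subst: {-} | 1 pending]
  bind a := c
step 2: unify Int ~ b  [subst: {a:=c} | 0 pending]
  bind b := Int

Answer: a:=c b:=Int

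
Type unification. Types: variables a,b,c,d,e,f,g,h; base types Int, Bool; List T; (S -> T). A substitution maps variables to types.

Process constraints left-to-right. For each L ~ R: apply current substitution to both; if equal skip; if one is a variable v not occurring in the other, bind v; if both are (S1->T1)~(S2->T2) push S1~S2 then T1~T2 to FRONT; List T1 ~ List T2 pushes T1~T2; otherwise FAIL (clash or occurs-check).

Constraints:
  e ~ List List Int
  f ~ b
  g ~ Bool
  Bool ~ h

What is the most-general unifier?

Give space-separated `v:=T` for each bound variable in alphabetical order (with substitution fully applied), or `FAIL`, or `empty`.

step 1: unify e ~ List List Int  [subst: {-} | 3 pending]
  bind e := List List Int
step 2: unify f ~ b  [subst: {e:=List List Int} | 2 pending]
  bind f := b
step 3: unify g ~ Bool  [subst: {e:=List List Int, f:=b} | 1 pending]
  bind g := Bool
step 4: unify Bool ~ h  [subst: {e:=List List Int, f:=b, g:=Bool} | 0 pending]
  bind h := Bool

Answer: e:=List List Int f:=b g:=Bool h:=Bool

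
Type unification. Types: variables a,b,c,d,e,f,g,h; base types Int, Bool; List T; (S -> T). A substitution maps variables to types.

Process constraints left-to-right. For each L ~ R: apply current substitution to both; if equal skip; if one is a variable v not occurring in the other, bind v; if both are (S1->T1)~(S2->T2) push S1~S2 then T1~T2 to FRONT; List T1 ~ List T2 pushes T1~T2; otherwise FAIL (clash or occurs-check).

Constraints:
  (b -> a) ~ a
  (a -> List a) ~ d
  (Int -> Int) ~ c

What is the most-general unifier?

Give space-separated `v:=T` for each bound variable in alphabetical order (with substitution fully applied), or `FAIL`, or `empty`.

Answer: FAIL

Derivation:
step 1: unify (b -> a) ~ a  [subst: {-} | 2 pending]
  occurs-check fail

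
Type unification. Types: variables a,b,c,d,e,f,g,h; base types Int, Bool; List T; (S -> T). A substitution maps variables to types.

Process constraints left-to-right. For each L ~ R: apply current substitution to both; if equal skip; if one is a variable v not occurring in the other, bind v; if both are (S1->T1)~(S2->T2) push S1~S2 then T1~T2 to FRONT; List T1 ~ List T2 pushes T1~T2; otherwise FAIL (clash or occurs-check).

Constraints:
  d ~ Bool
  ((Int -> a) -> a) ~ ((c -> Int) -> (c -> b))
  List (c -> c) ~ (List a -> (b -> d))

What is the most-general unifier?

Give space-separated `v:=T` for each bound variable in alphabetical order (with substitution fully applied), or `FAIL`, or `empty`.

Answer: FAIL

Derivation:
step 1: unify d ~ Bool  [subst: {-} | 2 pending]
  bind d := Bool
step 2: unify ((Int -> a) -> a) ~ ((c -> Int) -> (c -> b))  [subst: {d:=Bool} | 1 pending]
  -> decompose arrow: push (Int -> a)~(c -> Int), a~(c -> b)
step 3: unify (Int -> a) ~ (c -> Int)  [subst: {d:=Bool} | 2 pending]
  -> decompose arrow: push Int~c, a~Int
step 4: unify Int ~ c  [subst: {d:=Bool} | 3 pending]
  bind c := Int
step 5: unify a ~ Int  [subst: {d:=Bool, c:=Int} | 2 pending]
  bind a := Int
step 6: unify Int ~ (Int -> b)  [subst: {d:=Bool, c:=Int, a:=Int} | 1 pending]
  clash: Int vs (Int -> b)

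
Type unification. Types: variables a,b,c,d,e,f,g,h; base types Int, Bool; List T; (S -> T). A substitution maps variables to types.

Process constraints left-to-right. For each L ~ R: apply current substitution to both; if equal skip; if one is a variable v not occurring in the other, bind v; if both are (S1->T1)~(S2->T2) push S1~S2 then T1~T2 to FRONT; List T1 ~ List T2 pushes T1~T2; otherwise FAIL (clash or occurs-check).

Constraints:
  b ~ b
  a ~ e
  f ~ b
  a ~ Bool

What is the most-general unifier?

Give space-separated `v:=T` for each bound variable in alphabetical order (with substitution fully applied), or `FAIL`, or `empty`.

step 1: unify b ~ b  [subst: {-} | 3 pending]
  -> identical, skip
step 2: unify a ~ e  [subst: {-} | 2 pending]
  bind a := e
step 3: unify f ~ b  [subst: {a:=e} | 1 pending]
  bind f := b
step 4: unify e ~ Bool  [subst: {a:=e, f:=b} | 0 pending]
  bind e := Bool

Answer: a:=Bool e:=Bool f:=b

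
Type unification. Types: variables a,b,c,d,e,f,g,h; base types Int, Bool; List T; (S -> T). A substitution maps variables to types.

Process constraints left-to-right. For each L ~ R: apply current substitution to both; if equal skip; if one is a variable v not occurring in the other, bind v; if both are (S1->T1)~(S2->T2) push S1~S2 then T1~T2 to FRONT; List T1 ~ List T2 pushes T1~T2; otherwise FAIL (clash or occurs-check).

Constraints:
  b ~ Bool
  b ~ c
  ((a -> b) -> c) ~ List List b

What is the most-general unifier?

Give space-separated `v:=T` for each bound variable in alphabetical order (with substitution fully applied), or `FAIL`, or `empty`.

Answer: FAIL

Derivation:
step 1: unify b ~ Bool  [subst: {-} | 2 pending]
  bind b := Bool
step 2: unify Bool ~ c  [subst: {b:=Bool} | 1 pending]
  bind c := Bool
step 3: unify ((a -> Bool) -> Bool) ~ List List Bool  [subst: {b:=Bool, c:=Bool} | 0 pending]
  clash: ((a -> Bool) -> Bool) vs List List Bool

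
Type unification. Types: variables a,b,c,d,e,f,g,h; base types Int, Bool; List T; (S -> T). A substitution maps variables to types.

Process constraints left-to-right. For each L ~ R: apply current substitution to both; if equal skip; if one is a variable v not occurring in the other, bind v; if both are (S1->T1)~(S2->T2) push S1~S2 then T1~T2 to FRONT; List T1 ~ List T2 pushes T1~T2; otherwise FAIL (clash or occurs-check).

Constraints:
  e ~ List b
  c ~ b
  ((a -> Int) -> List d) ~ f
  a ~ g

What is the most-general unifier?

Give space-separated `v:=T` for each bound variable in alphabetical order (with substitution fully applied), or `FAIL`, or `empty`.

Answer: a:=g c:=b e:=List b f:=((g -> Int) -> List d)

Derivation:
step 1: unify e ~ List b  [subst: {-} | 3 pending]
  bind e := List b
step 2: unify c ~ b  [subst: {e:=List b} | 2 pending]
  bind c := b
step 3: unify ((a -> Int) -> List d) ~ f  [subst: {e:=List b, c:=b} | 1 pending]
  bind f := ((a -> Int) -> List d)
step 4: unify a ~ g  [subst: {e:=List b, c:=b, f:=((a -> Int) -> List d)} | 0 pending]
  bind a := g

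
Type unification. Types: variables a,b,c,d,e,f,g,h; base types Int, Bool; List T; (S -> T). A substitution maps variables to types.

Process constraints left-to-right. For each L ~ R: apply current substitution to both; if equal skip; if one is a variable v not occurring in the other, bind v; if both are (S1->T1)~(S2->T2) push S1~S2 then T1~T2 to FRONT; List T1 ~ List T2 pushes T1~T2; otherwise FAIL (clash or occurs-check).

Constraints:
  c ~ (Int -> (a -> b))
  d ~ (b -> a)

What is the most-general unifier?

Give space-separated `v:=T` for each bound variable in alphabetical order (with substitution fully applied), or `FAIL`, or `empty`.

Answer: c:=(Int -> (a -> b)) d:=(b -> a)

Derivation:
step 1: unify c ~ (Int -> (a -> b))  [subst: {-} | 1 pending]
  bind c := (Int -> (a -> b))
step 2: unify d ~ (b -> a)  [subst: {c:=(Int -> (a -> b))} | 0 pending]
  bind d := (b -> a)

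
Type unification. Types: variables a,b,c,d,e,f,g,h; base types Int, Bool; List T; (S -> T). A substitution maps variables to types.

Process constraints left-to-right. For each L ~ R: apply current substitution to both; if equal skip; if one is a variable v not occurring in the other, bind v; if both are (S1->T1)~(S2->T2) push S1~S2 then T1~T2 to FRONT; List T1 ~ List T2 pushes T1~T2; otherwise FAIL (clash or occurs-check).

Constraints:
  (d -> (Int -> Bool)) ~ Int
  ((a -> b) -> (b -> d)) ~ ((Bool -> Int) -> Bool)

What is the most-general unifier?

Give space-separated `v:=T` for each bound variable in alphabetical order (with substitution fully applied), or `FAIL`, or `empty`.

step 1: unify (d -> (Int -> Bool)) ~ Int  [subst: {-} | 1 pending]
  clash: (d -> (Int -> Bool)) vs Int

Answer: FAIL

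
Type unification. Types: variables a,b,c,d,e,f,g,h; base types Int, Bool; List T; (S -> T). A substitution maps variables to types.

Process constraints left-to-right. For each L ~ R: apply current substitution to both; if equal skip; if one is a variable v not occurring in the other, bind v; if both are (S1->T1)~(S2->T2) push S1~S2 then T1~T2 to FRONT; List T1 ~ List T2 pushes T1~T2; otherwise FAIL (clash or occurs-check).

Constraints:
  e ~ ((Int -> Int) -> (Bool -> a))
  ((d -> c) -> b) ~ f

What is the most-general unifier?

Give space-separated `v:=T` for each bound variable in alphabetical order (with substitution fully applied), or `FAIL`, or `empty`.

step 1: unify e ~ ((Int -> Int) -> (Bool -> a))  [subst: {-} | 1 pending]
  bind e := ((Int -> Int) -> (Bool -> a))
step 2: unify ((d -> c) -> b) ~ f  [subst: {e:=((Int -> Int) -> (Bool -> a))} | 0 pending]
  bind f := ((d -> c) -> b)

Answer: e:=((Int -> Int) -> (Bool -> a)) f:=((d -> c) -> b)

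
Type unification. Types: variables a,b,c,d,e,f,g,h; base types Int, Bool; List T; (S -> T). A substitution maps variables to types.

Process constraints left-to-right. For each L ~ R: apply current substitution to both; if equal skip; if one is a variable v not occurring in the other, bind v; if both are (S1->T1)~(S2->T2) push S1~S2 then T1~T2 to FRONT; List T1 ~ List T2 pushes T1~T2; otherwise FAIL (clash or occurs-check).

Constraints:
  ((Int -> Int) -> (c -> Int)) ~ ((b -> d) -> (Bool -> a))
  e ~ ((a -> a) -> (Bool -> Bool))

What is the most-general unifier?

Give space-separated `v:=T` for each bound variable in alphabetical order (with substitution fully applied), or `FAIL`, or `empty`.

Answer: a:=Int b:=Int c:=Bool d:=Int e:=((Int -> Int) -> (Bool -> Bool))

Derivation:
step 1: unify ((Int -> Int) -> (c -> Int)) ~ ((b -> d) -> (Bool -> a))  [subst: {-} | 1 pending]
  -> decompose arrow: push (Int -> Int)~(b -> d), (c -> Int)~(Bool -> a)
step 2: unify (Int -> Int) ~ (b -> d)  [subst: {-} | 2 pending]
  -> decompose arrow: push Int~b, Int~d
step 3: unify Int ~ b  [subst: {-} | 3 pending]
  bind b := Int
step 4: unify Int ~ d  [subst: {b:=Int} | 2 pending]
  bind d := Int
step 5: unify (c -> Int) ~ (Bool -> a)  [subst: {b:=Int, d:=Int} | 1 pending]
  -> decompose arrow: push c~Bool, Int~a
step 6: unify c ~ Bool  [subst: {b:=Int, d:=Int} | 2 pending]
  bind c := Bool
step 7: unify Int ~ a  [subst: {b:=Int, d:=Int, c:=Bool} | 1 pending]
  bind a := Int
step 8: unify e ~ ((Int -> Int) -> (Bool -> Bool))  [subst: {b:=Int, d:=Int, c:=Bool, a:=Int} | 0 pending]
  bind e := ((Int -> Int) -> (Bool -> Bool))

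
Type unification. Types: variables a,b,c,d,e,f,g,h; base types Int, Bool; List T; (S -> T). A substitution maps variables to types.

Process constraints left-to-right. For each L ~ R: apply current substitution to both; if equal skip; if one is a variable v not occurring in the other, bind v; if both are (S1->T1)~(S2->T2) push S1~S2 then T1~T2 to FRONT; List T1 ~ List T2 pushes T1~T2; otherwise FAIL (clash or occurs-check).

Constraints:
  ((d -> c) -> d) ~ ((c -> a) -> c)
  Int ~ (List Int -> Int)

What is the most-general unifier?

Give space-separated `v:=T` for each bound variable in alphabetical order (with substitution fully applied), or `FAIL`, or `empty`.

step 1: unify ((d -> c) -> d) ~ ((c -> a) -> c)  [subst: {-} | 1 pending]
  -> decompose arrow: push (d -> c)~(c -> a), d~c
step 2: unify (d -> c) ~ (c -> a)  [subst: {-} | 2 pending]
  -> decompose arrow: push d~c, c~a
step 3: unify d ~ c  [subst: {-} | 3 pending]
  bind d := c
step 4: unify c ~ a  [subst: {d:=c} | 2 pending]
  bind c := a
step 5: unify a ~ a  [subst: {d:=c, c:=a} | 1 pending]
  -> identical, skip
step 6: unify Int ~ (List Int -> Int)  [subst: {d:=c, c:=a} | 0 pending]
  clash: Int vs (List Int -> Int)

Answer: FAIL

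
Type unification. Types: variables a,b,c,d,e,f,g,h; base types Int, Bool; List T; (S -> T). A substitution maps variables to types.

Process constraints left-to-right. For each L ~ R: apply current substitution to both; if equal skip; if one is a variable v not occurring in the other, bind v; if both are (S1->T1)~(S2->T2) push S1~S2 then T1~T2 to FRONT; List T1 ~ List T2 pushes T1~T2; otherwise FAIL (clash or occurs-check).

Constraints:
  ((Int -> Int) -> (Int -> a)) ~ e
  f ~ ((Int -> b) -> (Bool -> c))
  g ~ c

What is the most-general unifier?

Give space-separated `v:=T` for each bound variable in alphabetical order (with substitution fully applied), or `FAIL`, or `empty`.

Answer: e:=((Int -> Int) -> (Int -> a)) f:=((Int -> b) -> (Bool -> c)) g:=c

Derivation:
step 1: unify ((Int -> Int) -> (Int -> a)) ~ e  [subst: {-} | 2 pending]
  bind e := ((Int -> Int) -> (Int -> a))
step 2: unify f ~ ((Int -> b) -> (Bool -> c))  [subst: {e:=((Int -> Int) -> (Int -> a))} | 1 pending]
  bind f := ((Int -> b) -> (Bool -> c))
step 3: unify g ~ c  [subst: {e:=((Int -> Int) -> (Int -> a)), f:=((Int -> b) -> (Bool -> c))} | 0 pending]
  bind g := c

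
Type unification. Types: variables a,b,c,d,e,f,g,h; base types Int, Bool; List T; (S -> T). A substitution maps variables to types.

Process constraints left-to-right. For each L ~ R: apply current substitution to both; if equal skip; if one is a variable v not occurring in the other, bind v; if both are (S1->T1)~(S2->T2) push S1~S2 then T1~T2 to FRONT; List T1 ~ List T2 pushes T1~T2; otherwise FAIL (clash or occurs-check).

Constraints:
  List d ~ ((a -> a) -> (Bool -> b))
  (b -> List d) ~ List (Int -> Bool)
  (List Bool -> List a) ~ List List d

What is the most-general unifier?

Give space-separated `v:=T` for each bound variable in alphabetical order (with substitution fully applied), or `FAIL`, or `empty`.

Answer: FAIL

Derivation:
step 1: unify List d ~ ((a -> a) -> (Bool -> b))  [subst: {-} | 2 pending]
  clash: List d vs ((a -> a) -> (Bool -> b))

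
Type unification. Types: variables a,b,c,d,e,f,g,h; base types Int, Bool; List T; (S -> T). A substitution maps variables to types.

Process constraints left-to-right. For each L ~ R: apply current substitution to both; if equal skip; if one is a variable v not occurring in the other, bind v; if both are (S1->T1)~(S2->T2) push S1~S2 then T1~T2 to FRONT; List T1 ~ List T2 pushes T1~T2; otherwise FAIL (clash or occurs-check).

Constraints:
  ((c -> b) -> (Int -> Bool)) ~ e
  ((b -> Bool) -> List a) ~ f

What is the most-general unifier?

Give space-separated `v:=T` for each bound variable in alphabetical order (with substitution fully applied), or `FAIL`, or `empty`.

Answer: e:=((c -> b) -> (Int -> Bool)) f:=((b -> Bool) -> List a)

Derivation:
step 1: unify ((c -> b) -> (Int -> Bool)) ~ e  [subst: {-} | 1 pending]
  bind e := ((c -> b) -> (Int -> Bool))
step 2: unify ((b -> Bool) -> List a) ~ f  [subst: {e:=((c -> b) -> (Int -> Bool))} | 0 pending]
  bind f := ((b -> Bool) -> List a)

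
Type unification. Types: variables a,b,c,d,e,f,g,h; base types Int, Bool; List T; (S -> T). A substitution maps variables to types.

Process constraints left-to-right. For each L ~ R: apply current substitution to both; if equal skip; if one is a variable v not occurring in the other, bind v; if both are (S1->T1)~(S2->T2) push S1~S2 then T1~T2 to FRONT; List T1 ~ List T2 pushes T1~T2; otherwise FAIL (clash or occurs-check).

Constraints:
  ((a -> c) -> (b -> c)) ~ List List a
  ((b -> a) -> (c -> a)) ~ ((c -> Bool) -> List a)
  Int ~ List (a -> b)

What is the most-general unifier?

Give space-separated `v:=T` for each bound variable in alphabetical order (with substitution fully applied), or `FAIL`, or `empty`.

step 1: unify ((a -> c) -> (b -> c)) ~ List List a  [subst: {-} | 2 pending]
  clash: ((a -> c) -> (b -> c)) vs List List a

Answer: FAIL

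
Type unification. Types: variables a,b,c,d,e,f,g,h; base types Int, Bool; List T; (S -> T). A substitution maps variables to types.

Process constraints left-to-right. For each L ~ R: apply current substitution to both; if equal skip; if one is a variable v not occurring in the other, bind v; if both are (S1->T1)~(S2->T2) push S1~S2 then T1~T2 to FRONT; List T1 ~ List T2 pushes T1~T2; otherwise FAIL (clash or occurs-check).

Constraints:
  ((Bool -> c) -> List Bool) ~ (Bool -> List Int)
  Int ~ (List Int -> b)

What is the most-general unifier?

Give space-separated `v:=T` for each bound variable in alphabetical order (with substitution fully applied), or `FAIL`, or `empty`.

Answer: FAIL

Derivation:
step 1: unify ((Bool -> c) -> List Bool) ~ (Bool -> List Int)  [subst: {-} | 1 pending]
  -> decompose arrow: push (Bool -> c)~Bool, List Bool~List Int
step 2: unify (Bool -> c) ~ Bool  [subst: {-} | 2 pending]
  clash: (Bool -> c) vs Bool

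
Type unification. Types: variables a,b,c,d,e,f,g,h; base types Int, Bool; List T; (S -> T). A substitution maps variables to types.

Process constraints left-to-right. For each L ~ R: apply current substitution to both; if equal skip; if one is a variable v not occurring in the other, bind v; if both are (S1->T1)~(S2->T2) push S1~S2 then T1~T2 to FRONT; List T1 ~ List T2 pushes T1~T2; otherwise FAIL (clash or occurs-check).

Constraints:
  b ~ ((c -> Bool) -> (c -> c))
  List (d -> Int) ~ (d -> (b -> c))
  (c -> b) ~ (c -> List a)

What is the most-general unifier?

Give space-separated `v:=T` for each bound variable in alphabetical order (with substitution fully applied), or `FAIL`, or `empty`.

Answer: FAIL

Derivation:
step 1: unify b ~ ((c -> Bool) -> (c -> c))  [subst: {-} | 2 pending]
  bind b := ((c -> Bool) -> (c -> c))
step 2: unify List (d -> Int) ~ (d -> (((c -> Bool) -> (c -> c)) -> c))  [subst: {b:=((c -> Bool) -> (c -> c))} | 1 pending]
  clash: List (d -> Int) vs (d -> (((c -> Bool) -> (c -> c)) -> c))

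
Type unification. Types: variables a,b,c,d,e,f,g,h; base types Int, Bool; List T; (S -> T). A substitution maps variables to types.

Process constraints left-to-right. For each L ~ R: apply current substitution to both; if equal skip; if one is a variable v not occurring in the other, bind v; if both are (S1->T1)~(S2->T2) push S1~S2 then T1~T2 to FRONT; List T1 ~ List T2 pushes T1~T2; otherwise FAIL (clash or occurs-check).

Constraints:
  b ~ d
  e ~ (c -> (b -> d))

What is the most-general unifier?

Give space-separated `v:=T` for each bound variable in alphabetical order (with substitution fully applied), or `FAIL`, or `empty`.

step 1: unify b ~ d  [subst: {-} | 1 pending]
  bind b := d
step 2: unify e ~ (c -> (d -> d))  [subst: {b:=d} | 0 pending]
  bind e := (c -> (d -> d))

Answer: b:=d e:=(c -> (d -> d))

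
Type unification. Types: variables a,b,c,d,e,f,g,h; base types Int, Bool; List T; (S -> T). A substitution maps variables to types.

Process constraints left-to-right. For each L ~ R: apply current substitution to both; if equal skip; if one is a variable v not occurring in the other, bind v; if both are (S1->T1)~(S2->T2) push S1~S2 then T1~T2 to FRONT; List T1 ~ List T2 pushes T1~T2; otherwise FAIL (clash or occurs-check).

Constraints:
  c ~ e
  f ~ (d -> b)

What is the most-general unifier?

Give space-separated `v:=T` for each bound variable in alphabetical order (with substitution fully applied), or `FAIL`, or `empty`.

step 1: unify c ~ e  [subst: {-} | 1 pending]
  bind c := e
step 2: unify f ~ (d -> b)  [subst: {c:=e} | 0 pending]
  bind f := (d -> b)

Answer: c:=e f:=(d -> b)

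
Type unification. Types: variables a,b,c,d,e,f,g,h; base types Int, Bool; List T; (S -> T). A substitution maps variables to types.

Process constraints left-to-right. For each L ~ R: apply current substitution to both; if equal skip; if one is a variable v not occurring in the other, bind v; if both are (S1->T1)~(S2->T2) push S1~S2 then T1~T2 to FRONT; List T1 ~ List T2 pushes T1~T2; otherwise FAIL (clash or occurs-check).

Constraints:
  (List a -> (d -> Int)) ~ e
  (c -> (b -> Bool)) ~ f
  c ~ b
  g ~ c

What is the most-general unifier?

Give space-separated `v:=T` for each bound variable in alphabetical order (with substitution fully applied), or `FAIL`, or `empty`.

Answer: c:=b e:=(List a -> (d -> Int)) f:=(b -> (b -> Bool)) g:=b

Derivation:
step 1: unify (List a -> (d -> Int)) ~ e  [subst: {-} | 3 pending]
  bind e := (List a -> (d -> Int))
step 2: unify (c -> (b -> Bool)) ~ f  [subst: {e:=(List a -> (d -> Int))} | 2 pending]
  bind f := (c -> (b -> Bool))
step 3: unify c ~ b  [subst: {e:=(List a -> (d -> Int)), f:=(c -> (b -> Bool))} | 1 pending]
  bind c := b
step 4: unify g ~ b  [subst: {e:=(List a -> (d -> Int)), f:=(c -> (b -> Bool)), c:=b} | 0 pending]
  bind g := b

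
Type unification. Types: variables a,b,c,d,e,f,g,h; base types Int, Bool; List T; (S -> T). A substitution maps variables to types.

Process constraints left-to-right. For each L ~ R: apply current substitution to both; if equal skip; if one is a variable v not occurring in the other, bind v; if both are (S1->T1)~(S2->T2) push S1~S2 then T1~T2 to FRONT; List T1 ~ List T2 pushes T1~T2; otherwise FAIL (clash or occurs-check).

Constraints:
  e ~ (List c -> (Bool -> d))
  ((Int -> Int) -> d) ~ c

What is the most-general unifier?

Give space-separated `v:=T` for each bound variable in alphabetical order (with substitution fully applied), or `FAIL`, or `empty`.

Answer: c:=((Int -> Int) -> d) e:=(List ((Int -> Int) -> d) -> (Bool -> d))

Derivation:
step 1: unify e ~ (List c -> (Bool -> d))  [subst: {-} | 1 pending]
  bind e := (List c -> (Bool -> d))
step 2: unify ((Int -> Int) -> d) ~ c  [subst: {e:=(List c -> (Bool -> d))} | 0 pending]
  bind c := ((Int -> Int) -> d)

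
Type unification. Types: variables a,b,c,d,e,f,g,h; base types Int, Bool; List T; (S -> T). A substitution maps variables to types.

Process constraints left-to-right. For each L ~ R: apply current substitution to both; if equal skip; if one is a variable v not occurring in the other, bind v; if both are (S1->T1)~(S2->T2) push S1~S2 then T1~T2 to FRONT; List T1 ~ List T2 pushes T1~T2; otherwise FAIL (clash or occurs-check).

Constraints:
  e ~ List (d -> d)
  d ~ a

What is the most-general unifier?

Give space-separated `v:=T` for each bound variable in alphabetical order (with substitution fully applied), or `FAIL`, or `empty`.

Answer: d:=a e:=List (a -> a)

Derivation:
step 1: unify e ~ List (d -> d)  [subst: {-} | 1 pending]
  bind e := List (d -> d)
step 2: unify d ~ a  [subst: {e:=List (d -> d)} | 0 pending]
  bind d := a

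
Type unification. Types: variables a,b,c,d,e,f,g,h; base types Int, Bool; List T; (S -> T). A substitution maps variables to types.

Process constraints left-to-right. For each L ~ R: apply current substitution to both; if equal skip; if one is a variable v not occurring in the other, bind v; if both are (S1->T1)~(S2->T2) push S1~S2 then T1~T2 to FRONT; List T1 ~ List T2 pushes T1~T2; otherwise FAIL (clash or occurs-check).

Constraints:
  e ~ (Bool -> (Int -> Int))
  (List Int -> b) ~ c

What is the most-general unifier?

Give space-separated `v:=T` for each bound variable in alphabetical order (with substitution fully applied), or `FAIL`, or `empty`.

step 1: unify e ~ (Bool -> (Int -> Int))  [subst: {-} | 1 pending]
  bind e := (Bool -> (Int -> Int))
step 2: unify (List Int -> b) ~ c  [subst: {e:=(Bool -> (Int -> Int))} | 0 pending]
  bind c := (List Int -> b)

Answer: c:=(List Int -> b) e:=(Bool -> (Int -> Int))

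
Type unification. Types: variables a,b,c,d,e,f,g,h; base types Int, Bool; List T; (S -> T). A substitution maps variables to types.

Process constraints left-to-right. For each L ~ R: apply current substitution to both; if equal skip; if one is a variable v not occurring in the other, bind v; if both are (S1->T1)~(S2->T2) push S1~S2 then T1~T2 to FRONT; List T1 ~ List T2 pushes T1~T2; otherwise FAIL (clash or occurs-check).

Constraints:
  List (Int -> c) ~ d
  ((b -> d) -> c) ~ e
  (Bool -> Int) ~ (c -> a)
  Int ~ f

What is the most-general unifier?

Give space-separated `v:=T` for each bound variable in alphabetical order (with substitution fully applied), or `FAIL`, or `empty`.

Answer: a:=Int c:=Bool d:=List (Int -> Bool) e:=((b -> List (Int -> Bool)) -> Bool) f:=Int

Derivation:
step 1: unify List (Int -> c) ~ d  [subst: {-} | 3 pending]
  bind d := List (Int -> c)
step 2: unify ((b -> List (Int -> c)) -> c) ~ e  [subst: {d:=List (Int -> c)} | 2 pending]
  bind e := ((b -> List (Int -> c)) -> c)
step 3: unify (Bool -> Int) ~ (c -> a)  [subst: {d:=List (Int -> c), e:=((b -> List (Int -> c)) -> c)} | 1 pending]
  -> decompose arrow: push Bool~c, Int~a
step 4: unify Bool ~ c  [subst: {d:=List (Int -> c), e:=((b -> List (Int -> c)) -> c)} | 2 pending]
  bind c := Bool
step 5: unify Int ~ a  [subst: {d:=List (Int -> c), e:=((b -> List (Int -> c)) -> c), c:=Bool} | 1 pending]
  bind a := Int
step 6: unify Int ~ f  [subst: {d:=List (Int -> c), e:=((b -> List (Int -> c)) -> c), c:=Bool, a:=Int} | 0 pending]
  bind f := Int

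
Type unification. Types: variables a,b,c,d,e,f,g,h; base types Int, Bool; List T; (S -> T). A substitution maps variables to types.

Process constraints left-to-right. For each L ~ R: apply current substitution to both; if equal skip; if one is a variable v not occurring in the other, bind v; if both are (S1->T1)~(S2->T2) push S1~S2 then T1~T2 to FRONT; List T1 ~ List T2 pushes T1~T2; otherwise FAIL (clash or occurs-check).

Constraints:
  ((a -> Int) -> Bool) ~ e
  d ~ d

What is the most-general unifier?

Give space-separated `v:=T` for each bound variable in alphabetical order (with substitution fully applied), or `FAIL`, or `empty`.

Answer: e:=((a -> Int) -> Bool)

Derivation:
step 1: unify ((a -> Int) -> Bool) ~ e  [subst: {-} | 1 pending]
  bind e := ((a -> Int) -> Bool)
step 2: unify d ~ d  [subst: {e:=((a -> Int) -> Bool)} | 0 pending]
  -> identical, skip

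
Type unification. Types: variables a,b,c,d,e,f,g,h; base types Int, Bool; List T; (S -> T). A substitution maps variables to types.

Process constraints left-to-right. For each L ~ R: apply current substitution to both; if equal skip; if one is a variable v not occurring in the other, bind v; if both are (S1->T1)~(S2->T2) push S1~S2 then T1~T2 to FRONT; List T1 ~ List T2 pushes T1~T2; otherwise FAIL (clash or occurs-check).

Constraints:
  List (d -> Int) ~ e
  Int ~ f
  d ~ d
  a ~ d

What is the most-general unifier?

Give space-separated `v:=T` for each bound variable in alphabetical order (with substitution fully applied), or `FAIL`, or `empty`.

step 1: unify List (d -> Int) ~ e  [subst: {-} | 3 pending]
  bind e := List (d -> Int)
step 2: unify Int ~ f  [subst: {e:=List (d -> Int)} | 2 pending]
  bind f := Int
step 3: unify d ~ d  [subst: {e:=List (d -> Int), f:=Int} | 1 pending]
  -> identical, skip
step 4: unify a ~ d  [subst: {e:=List (d -> Int), f:=Int} | 0 pending]
  bind a := d

Answer: a:=d e:=List (d -> Int) f:=Int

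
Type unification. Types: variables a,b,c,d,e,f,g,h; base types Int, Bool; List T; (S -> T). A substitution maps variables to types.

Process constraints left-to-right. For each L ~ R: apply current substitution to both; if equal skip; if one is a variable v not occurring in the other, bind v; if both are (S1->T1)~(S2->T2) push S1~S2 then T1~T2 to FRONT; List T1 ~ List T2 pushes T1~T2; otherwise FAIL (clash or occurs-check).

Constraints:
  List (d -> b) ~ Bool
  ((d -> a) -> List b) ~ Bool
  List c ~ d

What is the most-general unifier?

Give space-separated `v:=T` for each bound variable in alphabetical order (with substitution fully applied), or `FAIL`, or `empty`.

step 1: unify List (d -> b) ~ Bool  [subst: {-} | 2 pending]
  clash: List (d -> b) vs Bool

Answer: FAIL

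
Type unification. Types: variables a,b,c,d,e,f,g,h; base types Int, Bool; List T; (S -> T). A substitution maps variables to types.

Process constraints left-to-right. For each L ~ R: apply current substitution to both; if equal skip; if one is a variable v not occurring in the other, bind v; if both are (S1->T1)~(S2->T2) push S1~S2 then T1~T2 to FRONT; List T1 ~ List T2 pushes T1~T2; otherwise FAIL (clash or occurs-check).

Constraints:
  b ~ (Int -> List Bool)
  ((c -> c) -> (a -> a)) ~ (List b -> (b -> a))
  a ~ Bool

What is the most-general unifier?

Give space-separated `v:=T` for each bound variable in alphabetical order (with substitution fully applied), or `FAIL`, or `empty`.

Answer: FAIL

Derivation:
step 1: unify b ~ (Int -> List Bool)  [subst: {-} | 2 pending]
  bind b := (Int -> List Bool)
step 2: unify ((c -> c) -> (a -> a)) ~ (List (Int -> List Bool) -> ((Int -> List Bool) -> a))  [subst: {b:=(Int -> List Bool)} | 1 pending]
  -> decompose arrow: push (c -> c)~List (Int -> List Bool), (a -> a)~((Int -> List Bool) -> a)
step 3: unify (c -> c) ~ List (Int -> List Bool)  [subst: {b:=(Int -> List Bool)} | 2 pending]
  clash: (c -> c) vs List (Int -> List Bool)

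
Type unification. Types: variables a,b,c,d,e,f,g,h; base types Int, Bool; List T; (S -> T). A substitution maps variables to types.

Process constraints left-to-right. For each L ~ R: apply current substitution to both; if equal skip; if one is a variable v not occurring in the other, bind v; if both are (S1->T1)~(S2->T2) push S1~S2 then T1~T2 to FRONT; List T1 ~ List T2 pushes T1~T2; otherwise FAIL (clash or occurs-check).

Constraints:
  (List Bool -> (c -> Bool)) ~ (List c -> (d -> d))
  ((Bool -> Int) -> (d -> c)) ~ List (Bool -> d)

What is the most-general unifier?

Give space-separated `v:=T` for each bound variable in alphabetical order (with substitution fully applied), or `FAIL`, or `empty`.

Answer: FAIL

Derivation:
step 1: unify (List Bool -> (c -> Bool)) ~ (List c -> (d -> d))  [subst: {-} | 1 pending]
  -> decompose arrow: push List Bool~List c, (c -> Bool)~(d -> d)
step 2: unify List Bool ~ List c  [subst: {-} | 2 pending]
  -> decompose List: push Bool~c
step 3: unify Bool ~ c  [subst: {-} | 2 pending]
  bind c := Bool
step 4: unify (Bool -> Bool) ~ (d -> d)  [subst: {c:=Bool} | 1 pending]
  -> decompose arrow: push Bool~d, Bool~d
step 5: unify Bool ~ d  [subst: {c:=Bool} | 2 pending]
  bind d := Bool
step 6: unify Bool ~ Bool  [subst: {c:=Bool, d:=Bool} | 1 pending]
  -> identical, skip
step 7: unify ((Bool -> Int) -> (Bool -> Bool)) ~ List (Bool -> Bool)  [subst: {c:=Bool, d:=Bool} | 0 pending]
  clash: ((Bool -> Int) -> (Bool -> Bool)) vs List (Bool -> Bool)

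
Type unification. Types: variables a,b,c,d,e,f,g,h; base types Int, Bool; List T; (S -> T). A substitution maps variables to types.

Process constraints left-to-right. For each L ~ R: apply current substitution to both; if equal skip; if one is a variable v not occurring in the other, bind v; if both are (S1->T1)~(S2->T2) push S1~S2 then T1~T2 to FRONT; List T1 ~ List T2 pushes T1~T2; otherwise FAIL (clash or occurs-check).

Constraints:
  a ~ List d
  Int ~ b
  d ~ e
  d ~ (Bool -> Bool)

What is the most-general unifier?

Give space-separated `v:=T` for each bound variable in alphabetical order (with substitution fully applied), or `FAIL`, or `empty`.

step 1: unify a ~ List d  [subst: {-} | 3 pending]
  bind a := List d
step 2: unify Int ~ b  [subst: {a:=List d} | 2 pending]
  bind b := Int
step 3: unify d ~ e  [subst: {a:=List d, b:=Int} | 1 pending]
  bind d := e
step 4: unify e ~ (Bool -> Bool)  [subst: {a:=List d, b:=Int, d:=e} | 0 pending]
  bind e := (Bool -> Bool)

Answer: a:=List (Bool -> Bool) b:=Int d:=(Bool -> Bool) e:=(Bool -> Bool)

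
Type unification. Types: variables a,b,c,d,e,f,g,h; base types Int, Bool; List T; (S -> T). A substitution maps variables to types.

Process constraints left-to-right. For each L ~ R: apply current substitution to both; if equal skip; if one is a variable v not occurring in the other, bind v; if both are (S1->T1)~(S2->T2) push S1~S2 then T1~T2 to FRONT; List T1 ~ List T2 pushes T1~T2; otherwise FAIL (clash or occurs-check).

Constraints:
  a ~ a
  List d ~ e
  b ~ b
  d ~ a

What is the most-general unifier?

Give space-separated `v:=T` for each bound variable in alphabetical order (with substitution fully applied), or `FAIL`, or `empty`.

Answer: d:=a e:=List a

Derivation:
step 1: unify a ~ a  [subst: {-} | 3 pending]
  -> identical, skip
step 2: unify List d ~ e  [subst: {-} | 2 pending]
  bind e := List d
step 3: unify b ~ b  [subst: {e:=List d} | 1 pending]
  -> identical, skip
step 4: unify d ~ a  [subst: {e:=List d} | 0 pending]
  bind d := a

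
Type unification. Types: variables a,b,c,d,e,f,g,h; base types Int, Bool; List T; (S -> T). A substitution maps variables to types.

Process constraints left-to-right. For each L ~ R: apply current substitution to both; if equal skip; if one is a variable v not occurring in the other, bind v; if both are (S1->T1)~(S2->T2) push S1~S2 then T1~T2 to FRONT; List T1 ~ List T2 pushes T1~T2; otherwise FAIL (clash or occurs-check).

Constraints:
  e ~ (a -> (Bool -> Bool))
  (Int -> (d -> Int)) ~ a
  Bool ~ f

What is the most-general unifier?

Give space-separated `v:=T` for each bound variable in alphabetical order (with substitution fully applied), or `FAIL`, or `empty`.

step 1: unify e ~ (a -> (Bool -> Bool))  [subst: {-} | 2 pending]
  bind e := (a -> (Bool -> Bool))
step 2: unify (Int -> (d -> Int)) ~ a  [subst: {e:=(a -> (Bool -> Bool))} | 1 pending]
  bind a := (Int -> (d -> Int))
step 3: unify Bool ~ f  [subst: {e:=(a -> (Bool -> Bool)), a:=(Int -> (d -> Int))} | 0 pending]
  bind f := Bool

Answer: a:=(Int -> (d -> Int)) e:=((Int -> (d -> Int)) -> (Bool -> Bool)) f:=Bool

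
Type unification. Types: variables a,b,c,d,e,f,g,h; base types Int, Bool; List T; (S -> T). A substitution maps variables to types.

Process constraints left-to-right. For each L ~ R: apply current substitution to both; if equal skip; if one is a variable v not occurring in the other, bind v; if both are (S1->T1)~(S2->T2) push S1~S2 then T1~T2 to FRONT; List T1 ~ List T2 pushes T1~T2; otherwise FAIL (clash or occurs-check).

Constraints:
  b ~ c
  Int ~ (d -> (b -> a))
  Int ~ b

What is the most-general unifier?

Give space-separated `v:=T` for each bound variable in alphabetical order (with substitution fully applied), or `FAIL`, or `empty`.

Answer: FAIL

Derivation:
step 1: unify b ~ c  [subst: {-} | 2 pending]
  bind b := c
step 2: unify Int ~ (d -> (c -> a))  [subst: {b:=c} | 1 pending]
  clash: Int vs (d -> (c -> a))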